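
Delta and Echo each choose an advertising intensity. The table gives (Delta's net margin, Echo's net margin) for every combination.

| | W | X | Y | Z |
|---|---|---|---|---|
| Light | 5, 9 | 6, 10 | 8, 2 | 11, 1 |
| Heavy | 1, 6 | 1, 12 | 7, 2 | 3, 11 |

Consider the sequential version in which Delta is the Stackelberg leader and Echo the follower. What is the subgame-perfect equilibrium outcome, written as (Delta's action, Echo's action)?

(Light, X)

Backward induction with Delta moving first.
- Light: Echo compares 9, 10, 2, 1 and picks X; Delta would get 6.
- Heavy: Echo compares 6, 12, 2, 11 and picks X; Delta would get 1.
Maximizing over 6, 1, Delta chooses Light. Subgame-perfect outcome: (Light, X) with payoffs (6, 10).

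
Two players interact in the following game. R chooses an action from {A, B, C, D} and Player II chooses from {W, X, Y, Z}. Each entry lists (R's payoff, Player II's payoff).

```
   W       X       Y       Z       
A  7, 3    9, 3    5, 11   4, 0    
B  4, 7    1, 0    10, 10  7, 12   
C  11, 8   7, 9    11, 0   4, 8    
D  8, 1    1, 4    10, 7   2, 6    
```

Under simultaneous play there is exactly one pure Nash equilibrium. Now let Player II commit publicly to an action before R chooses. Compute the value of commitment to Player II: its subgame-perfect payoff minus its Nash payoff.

R best-responds to each possible Player II move:
- W: R compares 7, 4, 11, 8 and picks C; Player II would get 8.
- X: R compares 9, 1, 7, 1 and picks A; Player II would get 3.
- Y: R compares 5, 10, 11, 10 and picks C; Player II would get 0.
- Z: R compares 4, 7, 4, 2 and picks B; Player II would get 12.
Maximizing over 8, 3, 0, 12, Player II chooses Z. Subgame-perfect outcome: (B, Z) with payoffs (7, 12).
For the simultaneous game, intersect best replies.
R's best replies: W→C; X→A; Y→C; Z→B.
Player II's best replies: A→Y; B→Z; C→X; D→Y.
Only (B, Z) has each player best-responding; Nash payoffs (7, 12).
Player II's commitment gain: 12 − 12 = 0.

0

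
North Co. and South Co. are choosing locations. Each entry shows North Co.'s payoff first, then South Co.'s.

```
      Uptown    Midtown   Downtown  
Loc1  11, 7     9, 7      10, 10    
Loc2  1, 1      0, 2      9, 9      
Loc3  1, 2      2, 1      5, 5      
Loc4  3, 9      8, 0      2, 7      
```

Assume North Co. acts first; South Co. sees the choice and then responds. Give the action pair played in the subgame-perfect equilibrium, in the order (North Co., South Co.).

Backward induction with North Co. moving first.
- Loc1: BR = Downtown, leader payoff 10.
- Loc2: BR = Downtown, leader payoff 9.
- Loc3: BR = Downtown, leader payoff 5.
- Loc4: BR = Uptown, leader payoff 3.
Maximizing over 10, 9, 5, 3, North Co. chooses Loc1. Subgame-perfect outcome: (Loc1, Downtown) with payoffs (10, 10).

(Loc1, Downtown)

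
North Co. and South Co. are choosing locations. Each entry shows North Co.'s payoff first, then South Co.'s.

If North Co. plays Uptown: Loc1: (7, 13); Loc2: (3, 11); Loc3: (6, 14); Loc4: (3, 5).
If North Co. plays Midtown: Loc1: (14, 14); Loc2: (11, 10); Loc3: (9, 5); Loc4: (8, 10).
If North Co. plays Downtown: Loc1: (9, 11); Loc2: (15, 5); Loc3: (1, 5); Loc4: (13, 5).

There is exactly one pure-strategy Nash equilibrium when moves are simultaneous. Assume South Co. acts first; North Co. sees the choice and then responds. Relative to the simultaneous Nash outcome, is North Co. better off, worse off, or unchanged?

Backward induction with South Co. moving first.
- Loc1: BR = Midtown, leader payoff 14.
- Loc2: BR = Downtown, leader payoff 5.
- Loc3: BR = Midtown, leader payoff 5.
- Loc4: BR = Downtown, leader payoff 5.
Among 14, 5, 5, 5, the best is 14 at Loc1. Subgame-perfect outcome: (Midtown, Loc1) with payoffs (14, 14).
Now find the simultaneous Nash equilibrium.
North Co.'s best replies: Loc1→Midtown; Loc2→Downtown; Loc3→Midtown; Loc4→Downtown.
South Co.'s best replies: Uptown→Loc3; Midtown→Loc1; Downtown→Loc1.
The unique mutual best reply is (Midtown, Loc1), giving (14, 14).
North Co. earns 14 sequentially versus 14 at the Nash outcome: unchanged.

unchanged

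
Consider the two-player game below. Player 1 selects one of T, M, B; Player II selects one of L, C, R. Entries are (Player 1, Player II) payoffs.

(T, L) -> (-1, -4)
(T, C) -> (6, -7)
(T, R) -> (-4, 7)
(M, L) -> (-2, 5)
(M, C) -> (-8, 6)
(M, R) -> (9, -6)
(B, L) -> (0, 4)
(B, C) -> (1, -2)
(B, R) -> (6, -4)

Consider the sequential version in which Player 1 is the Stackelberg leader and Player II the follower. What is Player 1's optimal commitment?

B

Solve by backward induction (Player 1 leads).
- T: Player II compares -4, -7, 7 and picks R; Player 1 would get -4.
- M: Player II compares 5, 6, -6 and picks C; Player 1 would get -8.
- B: Player II compares 4, -2, -4 and picks L; Player 1 would get 0.
Among -4, -8, 0, the best is 0 at B. Subgame-perfect outcome: (B, L) with payoffs (0, 4).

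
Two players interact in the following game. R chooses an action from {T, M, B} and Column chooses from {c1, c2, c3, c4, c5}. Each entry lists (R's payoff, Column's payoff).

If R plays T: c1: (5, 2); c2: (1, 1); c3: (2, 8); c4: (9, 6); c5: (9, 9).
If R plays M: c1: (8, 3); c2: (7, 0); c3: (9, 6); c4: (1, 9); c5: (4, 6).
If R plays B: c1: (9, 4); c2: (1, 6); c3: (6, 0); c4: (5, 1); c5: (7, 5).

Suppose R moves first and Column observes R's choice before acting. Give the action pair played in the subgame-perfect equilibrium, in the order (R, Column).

Work backward from Column's decision.
- T: BR = c5, leader payoff 9.
- M: BR = c4, leader payoff 1.
- B: BR = c2, leader payoff 1.
R's induced payoffs are 9, 1, 1, so R commits to T. Subgame-perfect outcome: (T, c5) with payoffs (9, 9).

(T, c5)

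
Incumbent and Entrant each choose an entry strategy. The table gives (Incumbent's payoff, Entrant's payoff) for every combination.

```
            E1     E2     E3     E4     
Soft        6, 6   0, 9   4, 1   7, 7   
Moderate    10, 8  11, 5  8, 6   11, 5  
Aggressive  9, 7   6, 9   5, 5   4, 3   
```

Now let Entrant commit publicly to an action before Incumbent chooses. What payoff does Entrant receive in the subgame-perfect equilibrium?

Work backward from Incumbent's decision.
- E1: Incumbent compares 6, 10, 9 and picks Moderate; Entrant would get 8.
- E2: Incumbent compares 0, 11, 6 and picks Moderate; Entrant would get 5.
- E3: Incumbent compares 4, 8, 5 and picks Moderate; Entrant would get 6.
- E4: Incumbent compares 7, 11, 4 and picks Moderate; Entrant would get 5.
Among 8, 5, 6, 5, the best is 8 at E1. Subgame-perfect outcome: (Moderate, E1) with payoffs (10, 8).

8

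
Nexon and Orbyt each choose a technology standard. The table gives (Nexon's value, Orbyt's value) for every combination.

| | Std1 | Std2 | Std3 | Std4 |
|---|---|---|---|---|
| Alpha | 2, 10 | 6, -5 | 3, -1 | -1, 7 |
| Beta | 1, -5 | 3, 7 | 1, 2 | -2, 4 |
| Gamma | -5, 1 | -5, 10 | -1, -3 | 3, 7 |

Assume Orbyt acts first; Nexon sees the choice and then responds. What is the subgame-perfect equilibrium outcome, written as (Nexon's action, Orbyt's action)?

(Alpha, Std1)

Nexon best-responds to each possible Orbyt move:
- Std1: Nexon compares 2, 1, -5 and picks Alpha; Orbyt would get 10.
- Std2: Nexon compares 6, 3, -5 and picks Alpha; Orbyt would get -5.
- Std3: Nexon compares 3, 1, -1 and picks Alpha; Orbyt would get -1.
- Std4: Nexon compares -1, -2, 3 and picks Gamma; Orbyt would get 7.
Among 10, -5, -1, 7, the best is 10 at Std1. Subgame-perfect outcome: (Alpha, Std1) with payoffs (2, 10).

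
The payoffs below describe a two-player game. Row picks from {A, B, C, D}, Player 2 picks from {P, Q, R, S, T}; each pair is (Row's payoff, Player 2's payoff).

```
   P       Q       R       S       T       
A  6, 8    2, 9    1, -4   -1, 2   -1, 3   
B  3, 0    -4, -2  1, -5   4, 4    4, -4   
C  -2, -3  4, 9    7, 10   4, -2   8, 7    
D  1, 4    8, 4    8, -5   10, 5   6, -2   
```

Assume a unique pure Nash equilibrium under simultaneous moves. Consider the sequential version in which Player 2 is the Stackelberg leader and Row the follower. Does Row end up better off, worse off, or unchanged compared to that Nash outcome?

worse off

Work backward from Row's decision.
- P → Row plays A (best of 6, 3, -2, 1); Player 2 gets 8.
- Q → Row plays D (best of 2, -4, 4, 8); Player 2 gets 4.
- R → Row plays D (best of 1, 1, 7, 8); Player 2 gets -5.
- S → Row plays D (best of -1, 4, 4, 10); Player 2 gets 5.
- T → Row plays C (best of -1, 4, 8, 6); Player 2 gets 7.
Among 8, 4, -5, 5, 7, the best is 8 at P. Subgame-perfect outcome: (A, P) with payoffs (6, 8).
Under simultaneous play:
Row's best replies: P→A; Q→D; R→D; S→D; T→C.
Player 2's best replies: A→Q; B→S; C→R; D→S.
Only (D, S) has each player best-responding; Nash payoffs (10, 5).
Row earns 6 sequentially versus 10 at the Nash outcome: worse off.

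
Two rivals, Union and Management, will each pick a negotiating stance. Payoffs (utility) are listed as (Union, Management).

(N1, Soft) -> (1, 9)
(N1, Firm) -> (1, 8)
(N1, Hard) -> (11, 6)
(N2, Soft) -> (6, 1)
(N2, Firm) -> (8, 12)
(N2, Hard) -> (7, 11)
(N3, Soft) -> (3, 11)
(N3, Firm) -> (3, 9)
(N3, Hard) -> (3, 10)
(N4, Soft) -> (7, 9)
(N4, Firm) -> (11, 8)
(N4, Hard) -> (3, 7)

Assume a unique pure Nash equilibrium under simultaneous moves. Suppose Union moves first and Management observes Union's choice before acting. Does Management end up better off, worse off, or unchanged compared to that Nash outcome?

better off

Backward induction with Union moving first.
- N1: BR = Soft, leader payoff 1.
- N2: BR = Firm, leader payoff 8.
- N3: BR = Soft, leader payoff 3.
- N4: BR = Soft, leader payoff 7.
Among 1, 8, 3, 7, the best is 8 at N2. Subgame-perfect outcome: (N2, Firm) with payoffs (8, 12).
Now find the simultaneous Nash equilibrium.
Union's best replies: Soft→N4; Firm→N4; Hard→N1.
Management's best replies: N1→Soft; N2→Firm; N3→Soft; N4→Soft.
The unique mutual best reply is (N4, Soft), giving (7, 9).
Management earns 12 sequentially versus 9 at the Nash outcome: better off.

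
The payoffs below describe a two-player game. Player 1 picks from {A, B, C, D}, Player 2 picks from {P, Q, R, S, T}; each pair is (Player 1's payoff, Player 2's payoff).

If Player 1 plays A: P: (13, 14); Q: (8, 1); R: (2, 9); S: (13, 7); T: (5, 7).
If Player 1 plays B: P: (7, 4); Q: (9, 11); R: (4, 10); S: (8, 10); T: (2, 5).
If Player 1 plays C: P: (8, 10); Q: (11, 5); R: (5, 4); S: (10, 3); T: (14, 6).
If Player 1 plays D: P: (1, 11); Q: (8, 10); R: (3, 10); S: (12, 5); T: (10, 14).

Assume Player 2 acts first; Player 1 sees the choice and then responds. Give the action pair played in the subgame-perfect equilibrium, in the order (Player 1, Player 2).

(A, P)

Player 1 best-responds to each possible Player 2 move:
- P: Player 1 compares 13, 7, 8, 1 and picks A; Player 2 would get 14.
- Q: Player 1 compares 8, 9, 11, 8 and picks C; Player 2 would get 5.
- R: Player 1 compares 2, 4, 5, 3 and picks C; Player 2 would get 4.
- S: Player 1 compares 13, 8, 10, 12 and picks A; Player 2 would get 7.
- T: Player 1 compares 5, 2, 14, 10 and picks C; Player 2 would get 6.
Player 2's induced payoffs are 14, 5, 4, 7, 6, so Player 2 commits to P. Subgame-perfect outcome: (A, P) with payoffs (13, 14).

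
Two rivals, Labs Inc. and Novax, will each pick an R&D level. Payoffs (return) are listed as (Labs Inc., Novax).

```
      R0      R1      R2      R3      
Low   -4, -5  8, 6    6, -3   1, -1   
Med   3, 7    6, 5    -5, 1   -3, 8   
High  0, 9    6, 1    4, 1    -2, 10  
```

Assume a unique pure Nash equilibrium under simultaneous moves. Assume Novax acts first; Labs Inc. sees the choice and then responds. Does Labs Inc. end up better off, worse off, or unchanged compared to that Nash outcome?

worse off

Labs Inc. best-responds to each possible Novax move:
- R0 → Labs Inc. plays Med (best of -4, 3, 0); Novax gets 7.
- R1 → Labs Inc. plays Low (best of 8, 6, 6); Novax gets 6.
- R2 → Labs Inc. plays Low (best of 6, -5, 4); Novax gets -3.
- R3 → Labs Inc. plays Low (best of 1, -3, -2); Novax gets -1.
Maximizing over 7, 6, -3, -1, Novax chooses R0. Subgame-perfect outcome: (Med, R0) with payoffs (3, 7).
For the simultaneous game, intersect best replies.
Labs Inc.'s best replies: R0→Med; R1→Low; R2→Low; R3→Low.
Novax's best replies: Low→R1; Med→R3; High→R3.
The unique mutual best reply is (Low, R1), giving (8, 6).
Labs Inc. earns 3 sequentially versus 8 at the Nash outcome: worse off.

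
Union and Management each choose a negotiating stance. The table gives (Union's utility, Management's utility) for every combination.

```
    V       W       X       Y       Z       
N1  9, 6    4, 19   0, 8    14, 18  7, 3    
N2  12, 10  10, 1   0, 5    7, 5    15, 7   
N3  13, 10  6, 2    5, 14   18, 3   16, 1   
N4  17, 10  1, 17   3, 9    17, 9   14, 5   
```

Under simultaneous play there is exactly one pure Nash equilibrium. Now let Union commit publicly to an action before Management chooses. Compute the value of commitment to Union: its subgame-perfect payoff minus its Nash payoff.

7

Solve by backward induction (Union leads).
- N1: BR = W, leader payoff 4.
- N2: BR = V, leader payoff 12.
- N3: BR = X, leader payoff 5.
- N4: BR = W, leader payoff 1.
Maximizing over 4, 12, 5, 1, Union chooses N2. Subgame-perfect outcome: (N2, V) with payoffs (12, 10).
Now find the simultaneous Nash equilibrium.
Union's best replies: V→N4; W→N2; X→N3; Y→N3; Z→N3.
Management's best replies: N1→W; N2→V; N3→X; N4→W.
Only (N3, X) has each player best-responding; Nash payoffs (5, 14).
Union's commitment gain: 12 − 5 = 7.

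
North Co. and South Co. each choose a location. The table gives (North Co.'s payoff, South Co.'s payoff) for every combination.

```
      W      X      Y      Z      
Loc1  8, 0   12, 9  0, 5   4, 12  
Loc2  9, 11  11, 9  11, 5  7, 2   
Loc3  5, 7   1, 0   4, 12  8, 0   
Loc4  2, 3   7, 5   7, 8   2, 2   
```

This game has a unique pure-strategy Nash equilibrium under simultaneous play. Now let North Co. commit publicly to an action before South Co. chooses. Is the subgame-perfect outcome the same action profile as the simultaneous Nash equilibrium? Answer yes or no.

Backward induction with North Co. moving first.
- Loc1 → South Co. plays Z (best of 0, 9, 5, 12); North Co. gets 4.
- Loc2 → South Co. plays W (best of 11, 9, 5, 2); North Co. gets 9.
- Loc3 → South Co. plays Y (best of 7, 0, 12, 0); North Co. gets 4.
- Loc4 → South Co. plays Y (best of 3, 5, 8, 2); North Co. gets 7.
Maximizing over 4, 9, 4, 7, North Co. chooses Loc2. Subgame-perfect outcome: (Loc2, W) with payoffs (9, 11).
Under simultaneous play:
North Co.'s best replies: W→Loc2; X→Loc1; Y→Loc2; Z→Loc3.
South Co.'s best replies: Loc1→Z; Loc2→W; Loc3→Y; Loc4→Y.
Only (Loc2, W) has each player best-responding; Nash payoffs (9, 11).
Sequential outcome (Loc2, W) coincides with the Nash profile (Loc2, W).

yes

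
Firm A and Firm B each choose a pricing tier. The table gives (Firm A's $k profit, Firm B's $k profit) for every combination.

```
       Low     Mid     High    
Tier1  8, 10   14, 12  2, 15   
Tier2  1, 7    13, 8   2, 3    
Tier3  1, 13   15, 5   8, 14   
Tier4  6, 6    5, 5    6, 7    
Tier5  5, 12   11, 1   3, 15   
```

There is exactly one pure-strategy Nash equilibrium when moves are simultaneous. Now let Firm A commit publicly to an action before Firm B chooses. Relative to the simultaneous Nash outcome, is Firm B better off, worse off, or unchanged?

Backward induction with Firm A moving first.
- Tier1: BR = High, leader payoff 2.
- Tier2: BR = Mid, leader payoff 13.
- Tier3: BR = High, leader payoff 8.
- Tier4: BR = High, leader payoff 6.
- Tier5: BR = High, leader payoff 3.
Firm A's induced payoffs are 2, 13, 8, 6, 3, so Firm A commits to Tier2. Subgame-perfect outcome: (Tier2, Mid) with payoffs (13, 8).
For the simultaneous game, intersect best replies.
Firm A's best replies: Low→Tier1; Mid→Tier3; High→Tier3.
Firm B's best replies: Tier1→High; Tier2→Mid; Tier3→High; Tier4→High; Tier5→High.
The unique mutual best reply is (Tier3, High), giving (8, 14).
Firm B earns 8 sequentially versus 14 at the Nash outcome: worse off.

worse off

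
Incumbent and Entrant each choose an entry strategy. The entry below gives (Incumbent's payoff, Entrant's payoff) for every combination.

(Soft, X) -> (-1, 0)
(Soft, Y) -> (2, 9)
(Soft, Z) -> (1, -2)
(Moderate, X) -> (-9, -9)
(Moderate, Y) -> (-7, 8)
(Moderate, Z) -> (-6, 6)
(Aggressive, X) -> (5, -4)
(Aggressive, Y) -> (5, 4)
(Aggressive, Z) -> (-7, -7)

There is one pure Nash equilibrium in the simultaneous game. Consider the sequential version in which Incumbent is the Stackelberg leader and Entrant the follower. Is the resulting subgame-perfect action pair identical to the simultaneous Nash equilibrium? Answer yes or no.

Backward induction with Incumbent moving first.
- Soft → Entrant plays Y (best of 0, 9, -2); Incumbent gets 2.
- Moderate → Entrant plays Y (best of -9, 8, 6); Incumbent gets -7.
- Aggressive → Entrant plays Y (best of -4, 4, -7); Incumbent gets 5.
Among 2, -7, 5, the best is 5 at Aggressive. Subgame-perfect outcome: (Aggressive, Y) with payoffs (5, 4).
For the simultaneous game, intersect best replies.
Incumbent's best replies: X→Aggressive; Y→Aggressive; Z→Soft.
Entrant's best replies: Soft→Y; Moderate→Y; Aggressive→Y.
The unique mutual best reply is (Aggressive, Y), giving (5, 4).
Sequential outcome (Aggressive, Y) coincides with the Nash profile (Aggressive, Y).

yes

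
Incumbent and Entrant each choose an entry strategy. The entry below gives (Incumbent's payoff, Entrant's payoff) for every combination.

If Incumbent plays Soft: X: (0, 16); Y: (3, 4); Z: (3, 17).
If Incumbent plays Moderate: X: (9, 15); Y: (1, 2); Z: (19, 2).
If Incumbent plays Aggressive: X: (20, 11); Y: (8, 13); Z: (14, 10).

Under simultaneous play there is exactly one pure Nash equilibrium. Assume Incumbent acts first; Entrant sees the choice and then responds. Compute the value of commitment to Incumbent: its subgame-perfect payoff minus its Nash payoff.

Backward induction with Incumbent moving first.
- Soft → Entrant plays Z (best of 16, 4, 17); Incumbent gets 3.
- Moderate → Entrant plays X (best of 15, 2, 2); Incumbent gets 9.
- Aggressive → Entrant plays Y (best of 11, 13, 10); Incumbent gets 8.
Maximizing over 3, 9, 8, Incumbent chooses Moderate. Subgame-perfect outcome: (Moderate, X) with payoffs (9, 15).
Under simultaneous play:
Incumbent's best replies: X→Aggressive; Y→Aggressive; Z→Moderate.
Entrant's best replies: Soft→Z; Moderate→X; Aggressive→Y.
The unique mutual best reply is (Aggressive, Y), giving (8, 13).
Incumbent's commitment gain: 9 − 8 = 1.

1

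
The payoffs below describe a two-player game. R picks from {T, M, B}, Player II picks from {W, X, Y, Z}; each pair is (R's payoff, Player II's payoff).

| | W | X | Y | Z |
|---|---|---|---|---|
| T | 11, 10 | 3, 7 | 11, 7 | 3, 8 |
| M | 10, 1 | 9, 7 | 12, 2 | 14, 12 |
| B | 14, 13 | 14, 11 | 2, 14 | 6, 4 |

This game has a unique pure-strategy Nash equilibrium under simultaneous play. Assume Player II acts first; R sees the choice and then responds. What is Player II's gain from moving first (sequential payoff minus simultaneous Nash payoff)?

1

Solve by backward induction (Player II leads).
- W: R compares 11, 10, 14 and picks B; Player II would get 13.
- X: R compares 3, 9, 14 and picks B; Player II would get 11.
- Y: R compares 11, 12, 2 and picks M; Player II would get 2.
- Z: R compares 3, 14, 6 and picks M; Player II would get 12.
Maximizing over 13, 11, 2, 12, Player II chooses W. Subgame-perfect outcome: (B, W) with payoffs (14, 13).
Under simultaneous play:
R's best replies: W→B; X→B; Y→M; Z→M.
Player II's best replies: T→W; M→Z; B→Y.
The unique mutual best reply is (M, Z), giving (14, 12).
Player II's commitment gain: 13 − 12 = 1.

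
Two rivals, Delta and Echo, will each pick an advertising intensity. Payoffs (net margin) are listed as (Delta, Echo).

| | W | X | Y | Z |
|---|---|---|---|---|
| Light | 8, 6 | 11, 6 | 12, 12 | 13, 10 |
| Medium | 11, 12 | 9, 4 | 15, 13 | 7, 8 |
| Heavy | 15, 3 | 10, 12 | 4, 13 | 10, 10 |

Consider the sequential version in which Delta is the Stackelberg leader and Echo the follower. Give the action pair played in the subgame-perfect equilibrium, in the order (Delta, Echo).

Solve by backward induction (Delta leads).
- Light: BR = Y, leader payoff 12.
- Medium: BR = Y, leader payoff 15.
- Heavy: BR = Y, leader payoff 4.
Among 12, 15, 4, the best is 15 at Medium. Subgame-perfect outcome: (Medium, Y) with payoffs (15, 13).

(Medium, Y)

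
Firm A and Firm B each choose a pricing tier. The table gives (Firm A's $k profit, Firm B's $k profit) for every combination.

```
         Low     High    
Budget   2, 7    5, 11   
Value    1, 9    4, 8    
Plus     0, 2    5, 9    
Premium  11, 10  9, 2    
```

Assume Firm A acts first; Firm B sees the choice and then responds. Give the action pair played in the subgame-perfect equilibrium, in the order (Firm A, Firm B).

Work backward from Firm B's decision.
- Budget: Firm B compares 7, 11 and picks High; Firm A would get 5.
- Value: Firm B compares 9, 8 and picks Low; Firm A would get 1.
- Plus: Firm B compares 2, 9 and picks High; Firm A would get 5.
- Premium: Firm B compares 10, 2 and picks Low; Firm A would get 11.
Maximizing over 5, 1, 5, 11, Firm A chooses Premium. Subgame-perfect outcome: (Premium, Low) with payoffs (11, 10).

(Premium, Low)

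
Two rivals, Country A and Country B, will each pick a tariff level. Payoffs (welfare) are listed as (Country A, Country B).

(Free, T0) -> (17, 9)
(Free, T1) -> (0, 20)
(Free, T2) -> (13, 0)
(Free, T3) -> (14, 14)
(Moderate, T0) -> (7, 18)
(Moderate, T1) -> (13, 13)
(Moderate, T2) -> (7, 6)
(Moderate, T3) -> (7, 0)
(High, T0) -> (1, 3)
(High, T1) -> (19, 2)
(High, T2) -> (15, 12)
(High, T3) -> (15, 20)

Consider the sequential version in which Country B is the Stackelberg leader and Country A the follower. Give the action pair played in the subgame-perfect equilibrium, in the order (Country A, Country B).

(High, T3)

Country A best-responds to each possible Country B move:
- T0: BR = Free, leader payoff 9.
- T1: BR = High, leader payoff 2.
- T2: BR = High, leader payoff 12.
- T3: BR = High, leader payoff 20.
Among 9, 2, 12, 20, the best is 20 at T3. Subgame-perfect outcome: (High, T3) with payoffs (15, 20).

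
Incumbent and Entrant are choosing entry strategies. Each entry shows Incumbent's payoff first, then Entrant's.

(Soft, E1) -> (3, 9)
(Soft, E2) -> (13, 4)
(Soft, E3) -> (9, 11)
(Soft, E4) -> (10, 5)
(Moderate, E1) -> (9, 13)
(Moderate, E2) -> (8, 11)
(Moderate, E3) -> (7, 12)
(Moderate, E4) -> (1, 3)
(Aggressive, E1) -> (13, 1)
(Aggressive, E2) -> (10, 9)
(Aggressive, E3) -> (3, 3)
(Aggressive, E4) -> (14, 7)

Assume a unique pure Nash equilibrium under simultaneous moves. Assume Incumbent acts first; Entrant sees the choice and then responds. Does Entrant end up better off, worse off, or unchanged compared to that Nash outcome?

Backward induction with Incumbent moving first.
- Soft → Entrant plays E3 (best of 9, 4, 11, 5); Incumbent gets 9.
- Moderate → Entrant plays E1 (best of 13, 11, 12, 3); Incumbent gets 9.
- Aggressive → Entrant plays E2 (best of 1, 9, 3, 7); Incumbent gets 10.
Incumbent's induced payoffs are 9, 9, 10, so Incumbent commits to Aggressive. Subgame-perfect outcome: (Aggressive, E2) with payoffs (10, 9).
Now find the simultaneous Nash equilibrium.
Incumbent's best replies: E1→Aggressive; E2→Soft; E3→Soft; E4→Aggressive.
Entrant's best replies: Soft→E3; Moderate→E1; Aggressive→E2.
Only (Soft, E3) has each player best-responding; Nash payoffs (9, 11).
Entrant earns 9 sequentially versus 11 at the Nash outcome: worse off.

worse off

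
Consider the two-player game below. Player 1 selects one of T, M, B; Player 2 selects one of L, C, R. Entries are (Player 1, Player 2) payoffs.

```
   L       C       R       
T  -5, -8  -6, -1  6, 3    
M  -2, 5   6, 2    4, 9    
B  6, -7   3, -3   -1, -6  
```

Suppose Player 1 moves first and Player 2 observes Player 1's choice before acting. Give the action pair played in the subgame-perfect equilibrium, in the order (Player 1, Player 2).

(T, R)

Player 2 best-responds to each possible Player 1 move:
- T: BR = R, leader payoff 6.
- M: BR = R, leader payoff 4.
- B: BR = C, leader payoff 3.
Among 6, 4, 3, the best is 6 at T. Subgame-perfect outcome: (T, R) with payoffs (6, 3).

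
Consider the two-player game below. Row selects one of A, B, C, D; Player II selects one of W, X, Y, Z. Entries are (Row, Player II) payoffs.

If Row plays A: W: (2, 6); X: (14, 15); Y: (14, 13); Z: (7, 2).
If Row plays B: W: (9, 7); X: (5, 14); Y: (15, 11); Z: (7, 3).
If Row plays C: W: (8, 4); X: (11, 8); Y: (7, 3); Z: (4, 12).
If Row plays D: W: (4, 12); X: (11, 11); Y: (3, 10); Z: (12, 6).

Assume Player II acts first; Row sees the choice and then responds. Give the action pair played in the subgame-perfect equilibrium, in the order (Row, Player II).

Backward induction with Player II moving first.
- W: Row compares 2, 9, 8, 4 and picks B; Player II would get 7.
- X: Row compares 14, 5, 11, 11 and picks A; Player II would get 15.
- Y: Row compares 14, 15, 7, 3 and picks B; Player II would get 11.
- Z: Row compares 7, 7, 4, 12 and picks D; Player II would get 6.
Maximizing over 7, 15, 11, 6, Player II chooses X. Subgame-perfect outcome: (A, X) with payoffs (14, 15).

(A, X)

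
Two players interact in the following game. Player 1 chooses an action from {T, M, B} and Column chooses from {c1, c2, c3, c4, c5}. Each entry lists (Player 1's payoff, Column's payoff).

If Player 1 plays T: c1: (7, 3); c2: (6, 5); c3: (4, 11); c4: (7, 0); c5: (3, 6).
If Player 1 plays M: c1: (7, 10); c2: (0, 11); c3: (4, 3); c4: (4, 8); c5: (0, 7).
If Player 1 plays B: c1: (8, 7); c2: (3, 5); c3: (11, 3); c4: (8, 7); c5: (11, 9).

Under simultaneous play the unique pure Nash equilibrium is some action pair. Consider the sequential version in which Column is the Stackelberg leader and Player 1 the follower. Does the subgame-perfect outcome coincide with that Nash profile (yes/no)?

Backward induction with Column moving first.
- c1 → Player 1 plays B (best of 7, 7, 8); Column gets 7.
- c2 → Player 1 plays T (best of 6, 0, 3); Column gets 5.
- c3 → Player 1 plays B (best of 4, 4, 11); Column gets 3.
- c4 → Player 1 plays B (best of 7, 4, 8); Column gets 7.
- c5 → Player 1 plays B (best of 3, 0, 11); Column gets 9.
Column's induced payoffs are 7, 5, 3, 7, 9, so Column commits to c5. Subgame-perfect outcome: (B, c5) with payoffs (11, 9).
Now find the simultaneous Nash equilibrium.
Player 1's best replies: c1→B; c2→T; c3→B; c4→B; c5→B.
Column's best replies: T→c3; M→c2; B→c5.
The unique mutual best reply is (B, c5), giving (11, 9).
Sequential outcome (B, c5) coincides with the Nash profile (B, c5).

yes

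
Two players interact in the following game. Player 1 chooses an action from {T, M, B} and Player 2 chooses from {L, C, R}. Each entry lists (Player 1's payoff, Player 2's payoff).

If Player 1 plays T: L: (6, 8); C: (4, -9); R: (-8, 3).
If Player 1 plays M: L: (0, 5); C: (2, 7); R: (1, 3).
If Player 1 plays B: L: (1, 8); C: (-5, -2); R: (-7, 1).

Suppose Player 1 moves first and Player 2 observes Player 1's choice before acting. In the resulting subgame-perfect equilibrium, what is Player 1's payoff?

6

Backward induction with Player 1 moving first.
- T → Player 2 plays L (best of 8, -9, 3); Player 1 gets 6.
- M → Player 2 plays C (best of 5, 7, 3); Player 1 gets 2.
- B → Player 2 plays L (best of 8, -2, 1); Player 1 gets 1.
Maximizing over 6, 2, 1, Player 1 chooses T. Subgame-perfect outcome: (T, L) with payoffs (6, 8).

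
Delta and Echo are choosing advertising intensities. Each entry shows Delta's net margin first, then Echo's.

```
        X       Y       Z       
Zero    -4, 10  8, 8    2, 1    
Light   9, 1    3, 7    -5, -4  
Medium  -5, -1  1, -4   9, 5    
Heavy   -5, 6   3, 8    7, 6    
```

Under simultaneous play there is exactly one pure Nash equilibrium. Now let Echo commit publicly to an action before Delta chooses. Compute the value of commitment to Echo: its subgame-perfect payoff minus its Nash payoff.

Work backward from Delta's decision.
- X: Delta compares -4, 9, -5, -5 and picks Light; Echo would get 1.
- Y: Delta compares 8, 3, 1, 3 and picks Zero; Echo would get 8.
- Z: Delta compares 2, -5, 9, 7 and picks Medium; Echo would get 5.
Maximizing over 1, 8, 5, Echo chooses Y. Subgame-perfect outcome: (Zero, Y) with payoffs (8, 8).
Now find the simultaneous Nash equilibrium.
Delta's best replies: X→Light; Y→Zero; Z→Medium.
Echo's best replies: Zero→X; Light→Y; Medium→Z; Heavy→Y.
The unique mutual best reply is (Medium, Z), giving (9, 5).
Echo's commitment gain: 8 − 5 = 3.

3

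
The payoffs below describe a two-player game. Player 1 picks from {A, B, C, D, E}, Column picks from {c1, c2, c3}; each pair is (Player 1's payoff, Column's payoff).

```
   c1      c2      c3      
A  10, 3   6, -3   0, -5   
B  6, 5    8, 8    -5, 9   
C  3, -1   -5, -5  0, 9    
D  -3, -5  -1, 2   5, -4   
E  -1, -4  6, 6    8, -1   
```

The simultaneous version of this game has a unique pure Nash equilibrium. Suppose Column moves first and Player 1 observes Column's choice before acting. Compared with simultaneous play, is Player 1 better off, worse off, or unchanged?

worse off

Solve by backward induction (Column leads).
- c1: Player 1 compares 10, 6, 3, -3, -1 and picks A; Column would get 3.
- c2: Player 1 compares 6, 8, -5, -1, 6 and picks B; Column would get 8.
- c3: Player 1 compares 0, -5, 0, 5, 8 and picks E; Column would get -1.
Among 3, 8, -1, the best is 8 at c2. Subgame-perfect outcome: (B, c2) with payoffs (8, 8).
For the simultaneous game, intersect best replies.
Player 1's best replies: c1→A; c2→B; c3→E.
Column's best replies: A→c1; B→c3; C→c3; D→c2; E→c2.
The unique mutual best reply is (A, c1), giving (10, 3).
Player 1 earns 8 sequentially versus 10 at the Nash outcome: worse off.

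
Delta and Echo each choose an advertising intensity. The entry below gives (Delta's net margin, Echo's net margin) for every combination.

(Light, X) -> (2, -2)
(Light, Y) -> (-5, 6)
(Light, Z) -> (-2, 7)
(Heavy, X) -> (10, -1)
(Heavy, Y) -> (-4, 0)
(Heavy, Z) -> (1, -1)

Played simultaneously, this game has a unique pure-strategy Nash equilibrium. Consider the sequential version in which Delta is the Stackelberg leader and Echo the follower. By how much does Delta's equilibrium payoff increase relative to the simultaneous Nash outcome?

2

Work backward from Echo's decision.
- Light: BR = Z, leader payoff -2.
- Heavy: BR = Y, leader payoff -4.
Maximizing over -2, -4, Delta chooses Light. Subgame-perfect outcome: (Light, Z) with payoffs (-2, 7).
For the simultaneous game, intersect best replies.
Delta's best replies: X→Heavy; Y→Heavy; Z→Heavy.
Echo's best replies: Light→Z; Heavy→Y.
The unique mutual best reply is (Heavy, Y), giving (-4, 0).
Delta's commitment gain: -2 − -4 = 2.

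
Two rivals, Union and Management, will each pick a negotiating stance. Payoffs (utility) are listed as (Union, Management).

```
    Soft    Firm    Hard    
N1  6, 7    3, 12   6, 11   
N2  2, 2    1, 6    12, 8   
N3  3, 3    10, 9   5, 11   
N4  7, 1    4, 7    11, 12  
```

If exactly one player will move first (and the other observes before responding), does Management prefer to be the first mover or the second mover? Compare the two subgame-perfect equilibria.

first

If Union leads: Management's best replies are N1→Firm, N2→Hard, N3→Hard, N4→Hard; Union's induced payoffs 3, 12, 5, 11; outcome (N2, Hard), payoffs (12, 8).
If Management leads: Union's best replies are Soft→N4, Firm→N3, Hard→N2; Management's induced payoffs 1, 9, 8; outcome (N3, Firm), payoffs (10, 9).
Management gets 9 moving first and 8 moving second, so Management prefers to move first.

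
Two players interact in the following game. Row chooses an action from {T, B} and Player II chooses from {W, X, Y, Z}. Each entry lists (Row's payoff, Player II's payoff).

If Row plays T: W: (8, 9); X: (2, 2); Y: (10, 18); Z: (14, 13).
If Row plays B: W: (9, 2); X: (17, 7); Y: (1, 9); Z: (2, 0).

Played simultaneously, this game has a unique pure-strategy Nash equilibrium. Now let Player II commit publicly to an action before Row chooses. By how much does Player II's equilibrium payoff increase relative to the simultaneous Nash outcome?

Work backward from Row's decision.
- W: Row compares 8, 9 and picks B; Player II would get 2.
- X: Row compares 2, 17 and picks B; Player II would get 7.
- Y: Row compares 10, 1 and picks T; Player II would get 18.
- Z: Row compares 14, 2 and picks T; Player II would get 13.
Player II's induced payoffs are 2, 7, 18, 13, so Player II commits to Y. Subgame-perfect outcome: (T, Y) with payoffs (10, 18).
Under simultaneous play:
Row's best replies: W→B; X→B; Y→T; Z→T.
Player II's best replies: T→Y; B→Y.
Only (T, Y) has each player best-responding; Nash payoffs (10, 18).
Player II's commitment gain: 18 − 18 = 0.

0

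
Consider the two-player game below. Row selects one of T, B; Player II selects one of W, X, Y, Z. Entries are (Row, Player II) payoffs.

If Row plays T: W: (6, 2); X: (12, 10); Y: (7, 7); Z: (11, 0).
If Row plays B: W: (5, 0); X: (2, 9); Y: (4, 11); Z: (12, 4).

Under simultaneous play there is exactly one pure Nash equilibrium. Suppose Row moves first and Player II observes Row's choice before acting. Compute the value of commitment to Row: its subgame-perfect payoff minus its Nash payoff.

Player II best-responds to each possible Row move:
- T: Player II compares 2, 10, 7, 0 and picks X; Row would get 12.
- B: Player II compares 0, 9, 11, 4 and picks Y; Row would get 4.
Row's induced payoffs are 12, 4, so Row commits to T. Subgame-perfect outcome: (T, X) with payoffs (12, 10).
For the simultaneous game, intersect best replies.
Row's best replies: W→T; X→T; Y→T; Z→B.
Player II's best replies: T→X; B→Y.
Only (T, X) has each player best-responding; Nash payoffs (12, 10).
Row's commitment gain: 12 − 12 = 0.

0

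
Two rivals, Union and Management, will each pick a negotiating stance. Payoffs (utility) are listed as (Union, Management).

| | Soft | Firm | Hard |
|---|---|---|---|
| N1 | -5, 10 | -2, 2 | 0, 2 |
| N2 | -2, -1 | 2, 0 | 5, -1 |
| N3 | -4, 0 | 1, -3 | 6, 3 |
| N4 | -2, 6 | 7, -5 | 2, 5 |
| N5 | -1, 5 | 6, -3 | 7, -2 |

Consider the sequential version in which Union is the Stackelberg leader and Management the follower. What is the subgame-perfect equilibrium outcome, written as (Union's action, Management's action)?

Backward induction with Union moving first.
- N1: BR = Soft, leader payoff -5.
- N2: BR = Firm, leader payoff 2.
- N3: BR = Hard, leader payoff 6.
- N4: BR = Soft, leader payoff -2.
- N5: BR = Soft, leader payoff -1.
Among -5, 2, 6, -2, -1, the best is 6 at N3. Subgame-perfect outcome: (N3, Hard) with payoffs (6, 3).

(N3, Hard)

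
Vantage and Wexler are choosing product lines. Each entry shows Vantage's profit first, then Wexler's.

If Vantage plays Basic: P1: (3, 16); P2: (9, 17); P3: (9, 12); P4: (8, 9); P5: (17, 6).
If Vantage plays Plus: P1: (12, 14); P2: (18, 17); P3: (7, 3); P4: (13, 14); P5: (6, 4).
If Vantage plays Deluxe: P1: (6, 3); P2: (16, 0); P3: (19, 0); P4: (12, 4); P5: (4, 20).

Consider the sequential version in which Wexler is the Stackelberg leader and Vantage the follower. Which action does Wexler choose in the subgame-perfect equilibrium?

P2

Solve by backward induction (Wexler leads).
- P1: BR = Plus, leader payoff 14.
- P2: BR = Plus, leader payoff 17.
- P3: BR = Deluxe, leader payoff 0.
- P4: BR = Plus, leader payoff 14.
- P5: BR = Basic, leader payoff 6.
Wexler's induced payoffs are 14, 17, 0, 14, 6, so Wexler commits to P2. Subgame-perfect outcome: (Plus, P2) with payoffs (18, 17).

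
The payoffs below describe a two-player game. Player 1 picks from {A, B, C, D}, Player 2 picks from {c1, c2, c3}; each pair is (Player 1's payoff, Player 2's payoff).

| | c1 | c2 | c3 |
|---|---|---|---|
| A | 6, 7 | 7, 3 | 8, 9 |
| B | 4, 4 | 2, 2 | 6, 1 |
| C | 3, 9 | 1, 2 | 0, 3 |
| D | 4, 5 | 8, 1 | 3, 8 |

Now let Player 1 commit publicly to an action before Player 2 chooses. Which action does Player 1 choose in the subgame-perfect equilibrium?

Backward induction with Player 1 moving first.
- A: Player 2 compares 7, 3, 9 and picks c3; Player 1 would get 8.
- B: Player 2 compares 4, 2, 1 and picks c1; Player 1 would get 4.
- C: Player 2 compares 9, 2, 3 and picks c1; Player 1 would get 3.
- D: Player 2 compares 5, 1, 8 and picks c3; Player 1 would get 3.
Among 8, 4, 3, 3, the best is 8 at A. Subgame-perfect outcome: (A, c3) with payoffs (8, 9).

A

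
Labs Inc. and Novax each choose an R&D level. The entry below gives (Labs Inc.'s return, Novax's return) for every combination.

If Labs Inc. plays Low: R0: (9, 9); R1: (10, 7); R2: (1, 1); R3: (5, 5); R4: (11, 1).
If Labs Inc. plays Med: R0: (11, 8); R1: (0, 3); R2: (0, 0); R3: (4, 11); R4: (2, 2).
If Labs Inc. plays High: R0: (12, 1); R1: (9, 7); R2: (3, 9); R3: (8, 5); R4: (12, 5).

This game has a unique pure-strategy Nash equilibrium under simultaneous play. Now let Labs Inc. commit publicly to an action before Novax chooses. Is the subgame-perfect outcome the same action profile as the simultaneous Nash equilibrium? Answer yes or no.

no

Backward induction with Labs Inc. moving first.
- Low: BR = R0, leader payoff 9.
- Med: BR = R3, leader payoff 4.
- High: BR = R2, leader payoff 3.
Maximizing over 9, 4, 3, Labs Inc. chooses Low. Subgame-perfect outcome: (Low, R0) with payoffs (9, 9).
For the simultaneous game, intersect best replies.
Labs Inc.'s best replies: R0→High; R1→Low; R2→High; R3→High; R4→High.
Novax's best replies: Low→R0; Med→R3; High→R2.
The unique mutual best reply is (High, R2), giving (3, 9).
Sequential outcome (Low, R0) differs from the Nash profile (High, R2).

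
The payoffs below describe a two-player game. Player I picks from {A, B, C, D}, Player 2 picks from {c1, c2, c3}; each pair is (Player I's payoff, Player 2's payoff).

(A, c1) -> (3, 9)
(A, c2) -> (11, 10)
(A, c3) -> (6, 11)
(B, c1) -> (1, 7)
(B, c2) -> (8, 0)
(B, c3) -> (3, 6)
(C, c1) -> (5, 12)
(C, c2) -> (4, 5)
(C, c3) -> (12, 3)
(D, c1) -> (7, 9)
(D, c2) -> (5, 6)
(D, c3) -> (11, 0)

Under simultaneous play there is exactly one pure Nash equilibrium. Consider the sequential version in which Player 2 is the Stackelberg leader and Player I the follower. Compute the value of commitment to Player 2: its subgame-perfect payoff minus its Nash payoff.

1

Player I best-responds to each possible Player 2 move:
- c1: Player I compares 3, 1, 5, 7 and picks D; Player 2 would get 9.
- c2: Player I compares 11, 8, 4, 5 and picks A; Player 2 would get 10.
- c3: Player I compares 6, 3, 12, 11 and picks C; Player 2 would get 3.
Player 2's induced payoffs are 9, 10, 3, so Player 2 commits to c2. Subgame-perfect outcome: (A, c2) with payoffs (11, 10).
Now find the simultaneous Nash equilibrium.
Player I's best replies: c1→D; c2→A; c3→C.
Player 2's best replies: A→c3; B→c1; C→c1; D→c1.
The unique mutual best reply is (D, c1), giving (7, 9).
Player 2's commitment gain: 10 − 9 = 1.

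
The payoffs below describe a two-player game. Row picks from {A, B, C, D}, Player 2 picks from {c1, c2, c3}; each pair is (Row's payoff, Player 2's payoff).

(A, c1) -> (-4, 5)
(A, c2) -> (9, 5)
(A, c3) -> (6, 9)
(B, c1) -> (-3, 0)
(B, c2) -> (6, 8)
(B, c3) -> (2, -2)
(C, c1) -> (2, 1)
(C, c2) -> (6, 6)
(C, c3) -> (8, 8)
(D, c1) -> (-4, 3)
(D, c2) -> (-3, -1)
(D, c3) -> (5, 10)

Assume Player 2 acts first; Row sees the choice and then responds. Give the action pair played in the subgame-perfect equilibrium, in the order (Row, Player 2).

Backward induction with Player 2 moving first.
- c1: BR = C, leader payoff 1.
- c2: BR = A, leader payoff 5.
- c3: BR = C, leader payoff 8.
Among 1, 5, 8, the best is 8 at c3. Subgame-perfect outcome: (C, c3) with payoffs (8, 8).

(C, c3)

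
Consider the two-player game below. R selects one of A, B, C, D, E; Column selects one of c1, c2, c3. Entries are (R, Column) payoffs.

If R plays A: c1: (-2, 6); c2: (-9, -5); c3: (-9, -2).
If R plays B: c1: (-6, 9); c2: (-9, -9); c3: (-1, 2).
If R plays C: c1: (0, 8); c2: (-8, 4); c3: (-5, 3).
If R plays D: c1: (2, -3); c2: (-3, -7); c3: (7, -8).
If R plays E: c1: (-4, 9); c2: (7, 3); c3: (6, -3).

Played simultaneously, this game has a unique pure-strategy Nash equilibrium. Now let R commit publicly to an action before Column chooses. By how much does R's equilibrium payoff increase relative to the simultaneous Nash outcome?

Backward induction with R moving first.
- A → Column plays c1 (best of 6, -5, -2); R gets -2.
- B → Column plays c1 (best of 9, -9, 2); R gets -6.
- C → Column plays c1 (best of 8, 4, 3); R gets 0.
- D → Column plays c1 (best of -3, -7, -8); R gets 2.
- E → Column plays c1 (best of 9, 3, -3); R gets -4.
R's induced payoffs are -2, -6, 0, 2, -4, so R commits to D. Subgame-perfect outcome: (D, c1) with payoffs (2, -3).
Under simultaneous play:
R's best replies: c1→D; c2→E; c3→D.
Column's best replies: A→c1; B→c1; C→c1; D→c1; E→c1.
Only (D, c1) has each player best-responding; Nash payoffs (2, -3).
R's commitment gain: 2 − 2 = 0.

0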